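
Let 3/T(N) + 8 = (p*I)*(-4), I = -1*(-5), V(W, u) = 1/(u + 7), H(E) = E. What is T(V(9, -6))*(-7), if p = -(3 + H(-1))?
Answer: -21/32 ≈ -0.65625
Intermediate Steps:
V(W, u) = 1/(7 + u)
p = -2 (p = -(3 - 1) = -1*2 = -2)
I = 5
T(N) = 3/32 (T(N) = 3/(-8 - 2*5*(-4)) = 3/(-8 - 10*(-4)) = 3/(-8 + 40) = 3/32)
T(V(9, -6))*(-7) = (3/32)*(-7) = -21/32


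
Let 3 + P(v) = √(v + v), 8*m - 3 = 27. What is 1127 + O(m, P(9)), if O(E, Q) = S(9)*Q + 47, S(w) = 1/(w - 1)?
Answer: 9389/8 + 3*√2/8 ≈ 1174.2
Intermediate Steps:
m = 15/4 (m = 3/8 + (⅛)*27 = 3/8 + 27/8 = 15/4 ≈ 3.7500)
S(w) = 1/(-1 + w)
P(v) = -3 + √2*√v (P(v) = -3 + √(v + v) = -3 + √(2*v) = -3 + √2*√v)
O(E, Q) = 47 + Q/8 (O(E, Q) = Q/(-1 + 9) + 47 = Q/8 + 47 = 47 + Q/8)
1127 + O(m, P(9)) = 1127 + (47 + (-3 + √2*√9)/8) = 1127 + (47 + (-3 + √2*3)/8) = 1127 + (47 + (-3 + 3*√2)/8) = 1127 + (47 + (-3/8 + 3*√2/8)) = 1127 + (373/8 + 3*√2/8) = 9389/8 + 3*√2/8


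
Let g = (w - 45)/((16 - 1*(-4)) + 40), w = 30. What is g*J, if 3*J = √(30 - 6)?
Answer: -√6/6 ≈ -0.40825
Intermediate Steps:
J = 2*√6/3 (J = √(30 - 6)/3 = √24/3 = (2*√6)/3 = 2*√6/3 ≈ 1.6330)
g = -¼ (g = (30 - 45)/((16 - 1*(-4)) + 40) = -15/((16 + 4) + 40) = -15/(20 + 40) = -15/60 = -15*1/60 = -¼ ≈ -0.25000)
g*J = -√6/6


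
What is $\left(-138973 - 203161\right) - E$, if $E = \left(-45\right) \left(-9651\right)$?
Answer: $-776429$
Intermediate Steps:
$E = 434295$
$\left(-138973 - 203161\right) - E = \left(-138973 - 203161\right) - 434295 = -342134 - 434295 = -776429$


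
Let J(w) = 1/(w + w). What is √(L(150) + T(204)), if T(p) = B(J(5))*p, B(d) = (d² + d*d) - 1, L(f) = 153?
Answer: I*√1173/5 ≈ 6.8498*I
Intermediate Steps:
J(w) = 1/(2*w)
B(d) = -1 + 2*d² (B(d) = (d² + d²) - 1 = 2*d² - 1 = -1 + 2*d²)
T(p) = -49*p/50 (T(p) = (-1 + 2*((½)/5)²)*p = (-1 + 2*((½)*(⅕))²)*p = (-1 + 2*(⅒)²)*p = (-1 + 2*(1/100))*p = (-1 + 1/50)*p = -49*p/50)
√(L(150) + T(204)) = √(153 - 49/50*204) = √(153 - 4998/25) = √(-1173/25) = I*√1173/5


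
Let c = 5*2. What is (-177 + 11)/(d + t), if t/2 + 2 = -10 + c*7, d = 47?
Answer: -166/163 ≈ -1.0184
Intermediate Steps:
c = 10
t = 116 (t = -4 + 2*(-10 + 10*7) = -4 + 2*(-10 + 70) = -4 + 2*60 = -4 + 120 = 116)
(-177 + 11)/(d + t) = (-177 + 11)/(47 + 116) = -166/163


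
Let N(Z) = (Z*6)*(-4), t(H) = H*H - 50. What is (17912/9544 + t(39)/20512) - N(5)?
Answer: 2984179191/24470816 ≈ 121.95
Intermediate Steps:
t(H) = -50 + H² (t(H) = H² - 50 = -50 + H²)
N(Z) = -24*Z (N(Z) = (6*Z)*(-4) = -24*Z)
(17912/9544 + t(39)/20512) - N(5) = (17912/9544 + (-50 + 39²)/20512) - (-24)*5 = (17912*(1/9544) + (-50 + 1521)*(1/20512)) - 1*(-120) = (2239/1193 + 1471*(1/20512)) + 120 = (2239/1193 + 1471/20512) + 120 = 47681271/24470816 + 120 = 2984179191/24470816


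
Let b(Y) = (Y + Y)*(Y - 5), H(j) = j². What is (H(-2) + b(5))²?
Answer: 16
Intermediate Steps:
b(Y) = 2*Y*(-5 + Y) (b(Y) = (2*Y)*(-5 + Y) = 2*Y*(-5 + Y))
(H(-2) + b(5))² = ((-2)² + 2*5*(-5 + 5))² = (4 + 2*5*0)² = (4 + 0)² = 4² = 16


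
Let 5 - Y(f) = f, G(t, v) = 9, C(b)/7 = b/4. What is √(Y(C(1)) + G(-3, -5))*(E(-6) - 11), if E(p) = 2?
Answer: -63/2 ≈ -31.500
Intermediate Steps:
C(b) = 7*b/4 (C(b) = 7*(b/4) = 7*b/4)
Y(f) = 5 - f
√(Y(C(1)) + G(-3, -5))*(E(-6) - 11) = √((5 - 7/4) + 9)*(2 - 11) = √((5 - 1*7/4) + 9)*(-9) = √((5 - 7/4) + 9)*(-9) = √(13/4 + 9)*(-9) = √(49/4)*(-9) = (7/2)*(-9) = -63/2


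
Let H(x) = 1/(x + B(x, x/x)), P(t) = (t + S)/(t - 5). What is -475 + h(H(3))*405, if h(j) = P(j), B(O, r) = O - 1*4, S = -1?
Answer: -430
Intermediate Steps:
B(O, r) = -4 + O (B(O, r) = O - 4 = -4 + O)
P(t) = (-1 + t)/(-5 + t) (P(t) = (t - 1)/(t - 5) = (-1 + t)/(-5 + t))
H(x) = 1/(-4 + 2*x) (H(x) = 1/(x + (-4 + x)) = 1/(-4 + 2*x))
h(j) = (-1 + j)/(-5 + j)
-475 + h(H(3))*405 = -475 + ((-1 + 1/(2*(-2 + 3)))/(-5 + 1/(2*(-2 + 3))))*405 = -475 + ((-1 + (1/2)/1)/(-5 + (1/2)/1))*405 = -475 + ((-1 + (1/2)*1)/(-5 + (1/2)*1))*405 = -475 + ((-1 + 1/2)/(-5 + 1/2))*405 = -475 + (-1/2/(-9/2))*405 = -475 - 2/9*(-1/2)*405 = -475 + (1/9)*405 = -475 + 45 = -430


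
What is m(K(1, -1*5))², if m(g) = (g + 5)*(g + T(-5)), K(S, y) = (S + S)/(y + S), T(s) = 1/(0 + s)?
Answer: 3969/400 ≈ 9.9225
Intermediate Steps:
T(s) = 1/s
K(S, y) = 2*S/(S + y) (K(S, y) = (2*S)/(S + y) = 2*S/(S + y))
m(g) = (5 + g)*(-⅕ + g) (m(g) = (g + 5)*(g + 1/(-5)) = (5 + g)*(g - ⅕) = (5 + g)*(-⅕ + g))
m(K(1, -1*5))² = (-1 + (2*1/(1 - 1*5))² + 24*(2*1/(1 - 1*5))/5)² = (-1 + (2*1/(1 - 5))² + 24*(2*1/(1 - 5))/5)² = (-1 + (2*1/(-4))² + 24*(2*1/(-4))/5)² = (-1 + (2*1*(-¼))² + 24*(2*1*(-¼))/5)² = (-1 + (-½)² + (24/5)*(-½))² = (-1 + ¼ - 12/5)² = (-63/20)² = 3969/400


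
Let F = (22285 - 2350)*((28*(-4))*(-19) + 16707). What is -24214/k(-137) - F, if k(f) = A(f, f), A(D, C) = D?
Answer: -51440150111/137 ≈ -3.7548e+8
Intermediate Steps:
k(f) = f
F = 375475725 (F = 19935*(-112*(-19) + 16707) = 19935*(2128 + 16707) = 19935*18835 = 375475725)
-24214/k(-137) - F = -24214/(-137) - 1*375475725 = -24214*(-1/137) - 375475725 = 24214/137 - 375475725 = -51440150111/137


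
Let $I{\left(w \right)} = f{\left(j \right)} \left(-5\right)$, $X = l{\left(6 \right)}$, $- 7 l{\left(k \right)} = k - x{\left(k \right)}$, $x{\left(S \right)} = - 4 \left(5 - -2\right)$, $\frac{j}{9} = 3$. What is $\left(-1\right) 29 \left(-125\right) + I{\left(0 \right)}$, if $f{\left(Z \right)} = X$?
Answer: $\frac{25545}{7} \approx 3649.3$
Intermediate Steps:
$j = 27$ ($j = 9 \cdot 3 = 27$)
$x{\left(S \right)} = -28$ ($x{\left(S \right)} = - 4 \left(5 + 2\right) = \left(-4\right) 7 = -28$)
$l{\left(k \right)} = -4 - \frac{k}{7}$ ($l{\left(k \right)} = - \frac{k - -28}{7} = - \frac{k + 28}{7} = - \frac{28 + k}{7} = -4 - \frac{k}{7}$)
$X = - \frac{34}{7}$ ($X = -4 - \frac{6}{7} = - \frac{34}{7} \approx -4.8571$)
$f{\left(Z \right)} = - \frac{34}{7}$
$I{\left(w \right)} = \frac{170}{7}$ ($I{\left(w \right)} = \left(- \frac{34}{7}\right) \left(-5\right) = \frac{170}{7}$)
$\left(-1\right) 29 \left(-125\right) + I{\left(0 \right)} = \left(-1\right) 29 \left(-125\right) + \frac{170}{7} = \left(-29\right) \left(-125\right) + \frac{170}{7} = 3625 + \frac{170}{7} = \frac{25545}{7}$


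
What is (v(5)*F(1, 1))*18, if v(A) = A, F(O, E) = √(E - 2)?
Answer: 90*I ≈ 90.0*I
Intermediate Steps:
F(O, E) = √(-2 + E)
(v(5)*F(1, 1))*18 = (5*√(-2 + 1))*18 = (5*√(-1))*18 = (5*I)*18 = 90*I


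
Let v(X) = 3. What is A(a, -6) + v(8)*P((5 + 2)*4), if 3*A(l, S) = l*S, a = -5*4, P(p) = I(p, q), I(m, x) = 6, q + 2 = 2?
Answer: 58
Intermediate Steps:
q = 0 (q = -2 + 2 = 0)
P(p) = 6
a = -20
A(l, S) = S*l/3 (A(l, S) = (l*S)/3 = (S*l)/3 = S*l/3)
A(a, -6) + v(8)*P((5 + 2)*4) = (⅓)*(-6)*(-20) + 3*6 = 40 + 18 = 58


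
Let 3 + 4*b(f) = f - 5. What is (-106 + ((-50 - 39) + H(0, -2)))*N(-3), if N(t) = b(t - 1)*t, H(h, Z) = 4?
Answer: -1719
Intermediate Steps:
b(f) = -2 + f/4 (b(f) = -¾ + (f - 5)/4 = -¾ + (-5 + f)/4 = -¾ + (-5/4 + f/4) = -2 + f/4)
N(t) = t*(-9/4 + t/4) (N(t) = (-2 + (t - 1)/4)*t = (-2 + (-1 + t)/4)*t = (-2 + (-¼ + t/4))*t = (-9/4 + t/4)*t = t*(-9/4 + t/4))
(-106 + ((-50 - 39) + H(0, -2)))*N(-3) = (-106 + ((-50 - 39) + 4))*((¼)*(-3)*(-9 - 3)) = (-106 + (-89 + 4))*((¼)*(-3)*(-12)) = (-106 - 85)*9 = -191*9 = -1719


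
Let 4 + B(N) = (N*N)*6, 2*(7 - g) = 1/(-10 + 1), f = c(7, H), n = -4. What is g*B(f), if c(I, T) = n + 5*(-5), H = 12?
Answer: 320167/9 ≈ 35574.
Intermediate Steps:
c(I, T) = -29 (c(I, T) = -4 + 5*(-5) = -4 - 25 = -29)
f = -29
g = 127/18 (g = 7 - 1/(2*(-10 + 1)) = 7 - ½/(-9) = 7 - ½*(-⅑) = 7 + 1/18 = 127/18 ≈ 7.0556)
B(N) = -4 + 6*N² (B(N) = -4 + (N*N)*6 = -4 + N²*6 = -4 + 6*N²)
g*B(f) = 127*(-4 + 6*(-29)²)/18 = 127*(-4 + 6*841)/18 = 127*(-4 + 5046)/18 = (127/18)*5042 = 320167/9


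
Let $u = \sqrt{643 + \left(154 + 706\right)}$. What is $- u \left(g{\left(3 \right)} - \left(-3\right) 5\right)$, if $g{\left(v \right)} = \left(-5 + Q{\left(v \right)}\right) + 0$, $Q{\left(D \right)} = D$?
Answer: $- 39 \sqrt{167} \approx -503.99$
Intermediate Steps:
$g{\left(v \right)} = -5 + v$ ($g{\left(v \right)} = \left(-5 + v\right) + 0 = -5 + v$)
$u = 3 \sqrt{167}$ ($u = \sqrt{643 + 860} = \sqrt{1503} = 3 \sqrt{167} \approx 38.769$)
$- u \left(g{\left(3 \right)} - \left(-3\right) 5\right) = - 3 \sqrt{167} \left(\left(-5 + 3\right) - \left(-3\right) 5\right) = - 3 \sqrt{167} \left(-2 - -15\right) = - 3 \sqrt{167} \left(-2 + 15\right) = - 3 \sqrt{167} \cdot 13 = - 39 \sqrt{167}$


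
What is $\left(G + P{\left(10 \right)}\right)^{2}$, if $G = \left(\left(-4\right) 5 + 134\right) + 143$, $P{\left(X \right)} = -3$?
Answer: $64516$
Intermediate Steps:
$G = 257$ ($G = \left(-20 + 134\right) + 143 = 114 + 143 = 257$)
$\left(G + P{\left(10 \right)}\right)^{2} = \left(257 - 3\right)^{2} = 254^{2} = 64516$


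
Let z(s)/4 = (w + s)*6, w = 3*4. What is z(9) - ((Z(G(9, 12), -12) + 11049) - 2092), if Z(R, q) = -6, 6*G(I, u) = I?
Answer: -8447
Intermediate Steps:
G(I, u) = I/6
w = 12
z(s) = 288 + 24*s (z(s) = 4*((12 + s)*6) = 4*(72 + 6*s) = 288 + 24*s)
z(9) - ((Z(G(9, 12), -12) + 11049) - 2092) = (288 + 24*9) - ((-6 + 11049) - 2092) = (288 + 216) - (11043 - 2092) = 504 - 1*8951 = 504 - 8951 = -8447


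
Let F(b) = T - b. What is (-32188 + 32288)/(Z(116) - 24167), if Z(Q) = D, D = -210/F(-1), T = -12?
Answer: -1100/265627 ≈ -0.0041411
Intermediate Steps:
F(b) = -12 - b
D = 210/11 (D = -210/(-12 - 1*(-1)) = -210/(-12 + 1) = -210/(-11) = -210*(-1/11) = 210/11 ≈ 19.091)
Z(Q) = 210/11
(-32188 + 32288)/(Z(116) - 24167) = (-32188 + 32288)/(210/11 - 24167) = 100/(-265627/11) = 100*(-11/265627) = -1100/265627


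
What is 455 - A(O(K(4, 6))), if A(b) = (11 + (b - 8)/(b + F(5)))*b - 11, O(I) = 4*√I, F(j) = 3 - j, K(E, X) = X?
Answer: 10862/23 - 1092*√6/23 ≈ 355.96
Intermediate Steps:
A(b) = -11 + b*(11 + (-8 + b)/(-2 + b)) (A(b) = (11 + (b - 8)/(b + (3 - 1*5)))*b - 11 = (11 + (-8 + b)/(b + (3 - 5)))*b - 11 = (11 + (-8 + b)/(b - 2))*b - 11 = (11 + (-8 + b)/(-2 + b))*b - 11 = b*(11 + (-8 + b)/(-2 + b)) - 11 = -11 + b*(11 + (-8 + b)/(-2 + b)))
455 - A(O(K(4, 6))) = 455 - (22 - 164*√6 + 12*(4*√6)²)/(-2 + 4*√6) = 455 - (22 - 164*√6 + 12*96)/(-2 + 4*√6) = 455 - (22 - 164*√6 + 1152)/(-2 + 4*√6) = 455 - (1174 - 164*√6)/(-2 + 4*√6)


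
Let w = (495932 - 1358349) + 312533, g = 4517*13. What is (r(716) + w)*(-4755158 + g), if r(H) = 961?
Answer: 2577982287351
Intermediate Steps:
g = 58721
w = -549884 (w = -862417 + 312533 = -549884)
(r(716) + w)*(-4755158 + g) = (961 - 549884)*(-4755158 + 58721) = -548923*(-4696437) = 2577982287351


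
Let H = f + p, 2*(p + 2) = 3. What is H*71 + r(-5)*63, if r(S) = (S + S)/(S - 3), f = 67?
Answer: 19201/4 ≈ 4800.3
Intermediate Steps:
p = -½ (p = -2 + (½)*3 = -2 + 3/2 = -½ ≈ -0.50000)
r(S) = 2*S/(-3 + S) (r(S) = (2*S)/(-3 + S) = 2*S/(-3 + S))
H = 133/2 (H = 67 - ½ = 133/2 ≈ 66.500)
H*71 + r(-5)*63 = (133/2)*71 + (2*(-5)/(-3 - 5))*63 = 9443/2 + (2*(-5)/(-8))*63 = 9443/2 + (2*(-5)*(-⅛))*63 = 9443/2 + (5/4)*63 = 9443/2 + 315/4 = 19201/4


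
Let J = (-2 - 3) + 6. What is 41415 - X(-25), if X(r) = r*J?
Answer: 41440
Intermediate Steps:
J = 1 (J = -5 + 6 = 1)
X(r) = r (X(r) = r*1 = r)
41415 - X(-25) = 41415 - 1*(-25) = 41415 + 25 = 41440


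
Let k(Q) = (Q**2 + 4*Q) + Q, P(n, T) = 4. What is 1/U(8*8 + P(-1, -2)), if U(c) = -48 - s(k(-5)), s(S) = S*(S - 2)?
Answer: -1/48 ≈ -0.020833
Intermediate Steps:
k(Q) = Q**2 + 5*Q
s(S) = S*(-2 + S)
U(c) = -48 (U(c) = -48 - (-5*(5 - 5))*(-2 - 5*(5 - 5)) = -48 - (-5*0)*(-2 - 5*0) = -48 - 0*(-2 + 0) = -48 - 0*(-2) = -48 - 1*0 = -48 + 0 = -48)
1/U(8*8 + P(-1, -2)) = 1/(-48) = -1/48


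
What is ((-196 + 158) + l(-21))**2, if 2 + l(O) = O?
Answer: 3721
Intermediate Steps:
l(O) = -2 + O
((-196 + 158) + l(-21))**2 = ((-196 + 158) + (-2 - 21))**2 = (-38 - 23)**2 = (-61)**2 = 3721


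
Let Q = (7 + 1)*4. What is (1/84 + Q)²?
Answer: 7230721/7056 ≈ 1024.8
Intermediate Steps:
Q = 32 (Q = 8*4 = 32)
(1/84 + Q)² = (1/84 + 32)² = (2689/84)² = 7230721/7056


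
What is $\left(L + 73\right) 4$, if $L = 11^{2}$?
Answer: $776$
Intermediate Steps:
$L = 121$
$\left(L + 73\right) 4 = \left(121 + 73\right) 4 = 194 \cdot 4 = 776$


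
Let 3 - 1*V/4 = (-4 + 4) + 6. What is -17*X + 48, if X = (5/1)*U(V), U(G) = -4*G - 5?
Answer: -3607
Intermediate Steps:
V = -12 (V = 12 - 4*((-4 + 4) + 6) = 12 - 4*(0 + 6) = 12 - 4*6 = 12 - 24 = -12)
U(G) = -5 - 4*G
X = 215 (X = (5/1)*(-5 - 4*(-12)) = (5*1)*(-5 + 48) = 5*43 = 215)
-17*X + 48 = -17*215 + 48 = -3655 + 48 = -3607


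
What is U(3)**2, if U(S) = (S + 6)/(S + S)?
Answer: 9/4 ≈ 2.2500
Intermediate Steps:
U(S) = (6 + S)/(2*S) (U(S) = (6 + S)/((2*S)) = (6 + S)*(1/(2*S)) = (6 + S)/(2*S))
U(3)**2 = ((1/2)*(6 + 3)/3)**2 = ((1/2)*(1/3)*9)**2 = (3/2)**2 = 9/4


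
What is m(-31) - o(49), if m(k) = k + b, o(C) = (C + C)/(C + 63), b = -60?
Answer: -735/8 ≈ -91.875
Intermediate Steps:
o(C) = 2*C/(63 + C) (o(C) = (2*C)/(63 + C) = 2*C/(63 + C))
m(k) = -60 + k (m(k) = k - 60 = -60 + k)
m(-31) - o(49) = (-60 - 31) - 2*49/(63 + 49) = -91 - 2*49/112 = -91 - 1*7/8 = -91 - 7/8 = -735/8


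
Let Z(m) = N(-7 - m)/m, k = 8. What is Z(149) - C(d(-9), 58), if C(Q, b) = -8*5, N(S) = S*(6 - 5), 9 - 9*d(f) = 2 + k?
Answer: 5804/149 ≈ 38.953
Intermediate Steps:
d(f) = -1/9 (d(f) = 1 - (2 + 8)/9 = 1 - 1/9*10 = 1 - 10/9 = -1/9)
N(S) = S (N(S) = S*1 = S)
C(Q, b) = -40
Z(m) = (-7 - m)/m
Z(149) - C(d(-9), 58) = (-7 - 1*149)/149 - 1*(-40) = (-7 - 149)/149 + 40 = (1/149)*(-156) + 40 = -156/149 + 40 = 5804/149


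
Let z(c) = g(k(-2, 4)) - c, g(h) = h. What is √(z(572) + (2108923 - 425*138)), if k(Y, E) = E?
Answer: 9*√25305 ≈ 1431.7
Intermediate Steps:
z(c) = 4 - c
√(z(572) + (2108923 - 425*138)) = √((4 - 1*572) + (2108923 - 425*138)) = √((4 - 572) + (2108923 - 58650)) = √(-568 + 2050273) = √2049705 = 9*√25305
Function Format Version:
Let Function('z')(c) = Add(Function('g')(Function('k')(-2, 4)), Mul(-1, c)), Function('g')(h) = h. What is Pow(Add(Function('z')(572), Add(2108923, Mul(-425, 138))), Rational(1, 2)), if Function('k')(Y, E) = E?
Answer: Mul(9, Pow(25305, Rational(1, 2))) ≈ 1431.7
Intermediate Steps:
Function('z')(c) = Add(4, Mul(-1, c))
Pow(Add(Function('z')(572), Add(2108923, Mul(-425, 138))), Rational(1, 2)) = Pow(Add(Add(4, Mul(-1, 572)), Add(2108923, Mul(-425, 138))), Rational(1, 2)) = Pow(Add(Add(4, -572), Add(2108923, -58650)), Rational(1, 2)) = Pow(Add(-568, 2050273), Rational(1, 2)) = Pow(2049705, Rational(1, 2)) = Mul(9, Pow(25305, Rational(1, 2)))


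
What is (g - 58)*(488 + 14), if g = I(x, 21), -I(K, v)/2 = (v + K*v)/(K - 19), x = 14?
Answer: 34136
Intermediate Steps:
I(K, v) = -2*(v + K*v)/(-19 + K) (I(K, v) = -2*(v + K*v)/(K - 19) = -2*(v + K*v)/(-19 + K))
g = 126 (g = -2*21*(1 + 14)/(-19 + 14) = -2*21*15/(-5) = -2*21*(-1/5)*15 = 126)
(g - 58)*(488 + 14) = (126 - 58)*(488 + 14) = 68*502 = 34136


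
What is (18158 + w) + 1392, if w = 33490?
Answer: 53040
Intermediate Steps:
(18158 + w) + 1392 = (18158 + 33490) + 1392 = 51648 + 1392 = 53040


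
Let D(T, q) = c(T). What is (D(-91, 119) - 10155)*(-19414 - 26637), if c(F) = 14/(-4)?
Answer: 935618167/2 ≈ 4.6781e+8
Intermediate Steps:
c(F) = -7/2 (c(F) = 14*(-1/4) = -7/2)
D(T, q) = -7/2
(D(-91, 119) - 10155)*(-19414 - 26637) = (-7/2 - 10155)*(-19414 - 26637) = -20317/2*(-46051) = 935618167/2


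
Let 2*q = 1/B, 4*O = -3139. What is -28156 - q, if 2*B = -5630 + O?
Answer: -722454800/25659 ≈ -28156.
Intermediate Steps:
O = -3139/4 (O = (¼)*(-3139) = -3139/4 ≈ -784.75)
B = -25659/8 (B = (-5630 - 3139/4)/2 = (½)*(-25659/4) = -25659/8 ≈ -3207.4)
q = -4/25659 (q = 1/(2*(-25659/8)) = (½)*(-8/25659) = -4/25659 ≈ -0.00015589)
-28156 - q = -28156 - 1*(-4/25659) = -28156 + 4/25659 = -722454800/25659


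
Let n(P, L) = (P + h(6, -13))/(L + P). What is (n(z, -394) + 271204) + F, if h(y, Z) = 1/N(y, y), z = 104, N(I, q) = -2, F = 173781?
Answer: 258091093/580 ≈ 4.4498e+5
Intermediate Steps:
h(y, Z) = -½ (h(y, Z) = 1/(-2) = -½)
n(P, L) = (-½ + P)/(L + P) (n(P, L) = (P - ½)/(L + P) = (-½ + P)/(L + P))
(n(z, -394) + 271204) + F = ((-½ + 104)/(-394 + 104) + 271204) + 173781 = ((207/2)/(-290) + 271204) + 173781 = (-1/290*207/2 + 271204) + 173781 = (-207/580 + 271204) + 173781 = 157298113/580 + 173781 = 258091093/580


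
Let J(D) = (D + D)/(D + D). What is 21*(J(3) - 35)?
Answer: -714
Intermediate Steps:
J(D) = 1 (J(D) = (2*D)/((2*D)) = (2*D)*(1/(2*D)) = 1)
21*(J(3) - 35) = 21*(1 - 35) = 21*(-34) = -714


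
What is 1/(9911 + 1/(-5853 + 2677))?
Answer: 3176/31477335 ≈ 0.00010090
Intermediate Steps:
1/(9911 + 1/(-5853 + 2677)) = 1/(9911 + 1/(-3176)) = 1/(9911 - 1/3176) = 1/(31477335/3176) = 3176/31477335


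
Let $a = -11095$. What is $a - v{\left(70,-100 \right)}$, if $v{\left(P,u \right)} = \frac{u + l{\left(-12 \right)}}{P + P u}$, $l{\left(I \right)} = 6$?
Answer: $- \frac{38444222}{3465} \approx -11095.0$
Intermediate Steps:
$v{\left(P,u \right)} = \frac{6 + u}{P + P u}$ ($v{\left(P,u \right)} = \frac{u + 6}{P + P u} = \frac{6 + u}{P + P u}$)
$a - v{\left(70,-100 \right)} = -11095 - \frac{6 - 100}{70 \left(1 - 100\right)} = -11095 - \frac{1}{70} \frac{1}{-99} \left(-94\right) = -11095 - \frac{1}{70} \left(- \frac{1}{99}\right) \left(-94\right) = -11095 - \frac{47}{3465} = - \frac{38444222}{3465}$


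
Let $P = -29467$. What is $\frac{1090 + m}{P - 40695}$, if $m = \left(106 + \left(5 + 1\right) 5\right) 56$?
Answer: $- \frac{4353}{35081} \approx -0.12408$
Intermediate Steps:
$m = 7616$ ($m = \left(106 + 6 \cdot 5\right) 56 = \left(106 + 30\right) 56 = 136 \cdot 56 = 7616$)
$\frac{1090 + m}{P - 40695} = \frac{1090 + 7616}{-29467 - 40695} = \frac{8706}{-70162} = 8706 \left(- \frac{1}{70162}\right) = - \frac{4353}{35081}$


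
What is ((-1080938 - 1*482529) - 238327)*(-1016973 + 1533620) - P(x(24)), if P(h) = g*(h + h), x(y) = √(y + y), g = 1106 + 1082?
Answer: -930891464718 - 17504*√3 ≈ -9.3089e+11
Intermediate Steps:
g = 2188
x(y) = √2*√y (x(y) = √(2*y) = √2*√y)
P(h) = 4376*h (P(h) = 2188*(h + h) = 2188*(2*h) = 4376*h)
((-1080938 - 1*482529) - 238327)*(-1016973 + 1533620) - P(x(24)) = ((-1080938 - 1*482529) - 238327)*(-1016973 + 1533620) - 4376*√2*√24 = ((-1080938 - 482529) - 238327)*516647 - 4376*√2*(2*√6) = (-1563467 - 238327)*516647 - 4376*4*√3 = -1801794*516647 - 17504*√3 = -930891464718 - 17504*√3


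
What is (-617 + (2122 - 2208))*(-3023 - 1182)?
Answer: 2956115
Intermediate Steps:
(-617 + (2122 - 2208))*(-3023 - 1182) = (-617 - 86)*(-4205) = -703*(-4205) = 2956115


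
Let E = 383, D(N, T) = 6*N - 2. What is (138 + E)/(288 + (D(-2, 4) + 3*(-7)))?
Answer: 521/253 ≈ 2.0593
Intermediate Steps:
D(N, T) = -2 + 6*N
(138 + E)/(288 + (D(-2, 4) + 3*(-7))) = (138 + 383)/(288 + ((-2 + 6*(-2)) + 3*(-7))) = 521/(288 + ((-2 - 12) - 21)) = 521/(288 + (-14 - 21)) = 521/(288 - 35) = 521/253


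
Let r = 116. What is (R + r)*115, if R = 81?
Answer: 22655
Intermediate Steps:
(R + r)*115 = (81 + 116)*115 = 197*115 = 22655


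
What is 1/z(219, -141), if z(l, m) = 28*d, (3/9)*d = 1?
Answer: 1/84 ≈ 0.011905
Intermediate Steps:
d = 3 (d = 3*1 = 3)
z(l, m) = 84 (z(l, m) = 28*3 = 84)
1/z(219, -141) = 1/84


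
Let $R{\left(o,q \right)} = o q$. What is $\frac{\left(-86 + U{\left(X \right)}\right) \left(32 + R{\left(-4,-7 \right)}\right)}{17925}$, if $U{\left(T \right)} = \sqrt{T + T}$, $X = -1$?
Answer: $- \frac{344}{1195} + \frac{4 i \sqrt{2}}{1195} \approx -0.28787 + 0.0047338 i$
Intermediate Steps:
$U{\left(T \right)} = \sqrt{2} \sqrt{T}$ ($U{\left(T \right)} = \sqrt{2 T} = \sqrt{2} \sqrt{T}$)
$\frac{\left(-86 + U{\left(X \right)}\right) \left(32 + R{\left(-4,-7 \right)}\right)}{17925} = \frac{\left(-86 + \sqrt{2} \sqrt{-1}\right) \left(32 - -28\right)}{17925} = \left(-86 + \sqrt{2} i\right) \left(32 + 28\right) \frac{1}{17925} = \left(-86 + i \sqrt{2}\right) 60 \cdot \frac{1}{17925} = \left(-5160 + 60 i \sqrt{2}\right) \frac{1}{17925} = - \frac{344}{1195} + \frac{4 i \sqrt{2}}{1195}$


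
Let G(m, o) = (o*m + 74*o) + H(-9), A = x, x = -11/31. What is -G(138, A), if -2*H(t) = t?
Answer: 4385/62 ≈ 70.726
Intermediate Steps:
H(t) = -t/2
x = -11/31 (x = -11*1/31 = -11/31 ≈ -0.35484)
A = -11/31 ≈ -0.35484
G(m, o) = 9/2 + 74*o + m*o (G(m, o) = (o*m + 74*o) - ½*(-9) = (m*o + 74*o) + 9/2 = (74*o + m*o) + 9/2 = 9/2 + 74*o + m*o)
-G(138, A) = -(9/2 + 74*(-11/31) + 138*(-11/31)) = -(9/2 - 814/31 - 1518/31) = -1*(-4385/62) = 4385/62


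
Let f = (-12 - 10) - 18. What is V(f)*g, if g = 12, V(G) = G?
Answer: -480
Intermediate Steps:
f = -40 (f = -22 - 18 = -40)
V(f)*g = -40*12 = -480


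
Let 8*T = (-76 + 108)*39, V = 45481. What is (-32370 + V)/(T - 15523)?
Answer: -13111/15367 ≈ -0.85319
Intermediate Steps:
T = 156 (T = ((-76 + 108)*39)/8 = (32*39)/8 = (⅛)*1248 = 156)
(-32370 + V)/(T - 15523) = (-32370 + 45481)/(156 - 15523) = 13111/(-15367) = 13111*(-1/15367) = -13111/15367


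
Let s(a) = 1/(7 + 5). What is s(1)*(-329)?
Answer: -329/12 ≈ -27.417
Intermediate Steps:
s(a) = 1/12
s(1)*(-329) = (1/12)*(-329) = -329/12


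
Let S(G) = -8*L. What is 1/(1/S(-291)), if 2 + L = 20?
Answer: -144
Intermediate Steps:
L = 18 (L = -2 + 20 = 18)
S(G) = -144 (S(G) = -8*18 = -144)
1/(1/S(-291)) = 1/(1/(-144)) = 1/(-1/144) = -144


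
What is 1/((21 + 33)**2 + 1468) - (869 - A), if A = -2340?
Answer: -14068255/4384 ≈ -3209.0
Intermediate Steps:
1/((21 + 33)**2 + 1468) - (869 - A) = 1/((21 + 33)**2 + 1468) - (869 - 1*(-2340)) = 1/(54**2 + 1468) - (869 + 2340) = 1/(2916 + 1468) - 1*3209 = 1/4384 - 3209 = -14068255/4384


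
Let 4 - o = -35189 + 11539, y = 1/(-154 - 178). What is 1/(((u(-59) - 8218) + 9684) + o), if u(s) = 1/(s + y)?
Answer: 19589/492075348 ≈ 3.9809e-5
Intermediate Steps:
y = -1/332 (y = 1/(-332) = -1/332 ≈ -0.0030120)
o = 23654 (o = 4 - (-35189 + 11539) = 4 - 1*(-23650) = 4 + 23650 = 23654)
u(s) = 1/(-1/332 + s) (u(s) = 1/(s - 1/332) = 1/(-1/332 + s))
1/(((u(-59) - 8218) + 9684) + o) = 1/(((332/(-1 + 332*(-59)) - 8218) + 9684) + 23654) = 1/(((332/(-1 - 19588) - 8218) + 9684) + 23654) = 1/(((332/(-19589) - 8218) + 9684) + 23654) = 1/(((332*(-1/19589) - 8218) + 9684) + 23654) = 1/(((-332/19589 - 8218) + 9684) + 23654) = 1/((-160982734/19589 + 9684) + 23654) = 1/(28717142/19589 + 23654) = 1/(492075348/19589) = 19589/492075348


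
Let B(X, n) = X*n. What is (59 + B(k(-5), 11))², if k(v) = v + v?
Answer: 2601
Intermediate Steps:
k(v) = 2*v
(59 + B(k(-5), 11))² = (59 + (2*(-5))*11)² = (59 - 10*11)² = (59 - 110)² = (-51)² = 2601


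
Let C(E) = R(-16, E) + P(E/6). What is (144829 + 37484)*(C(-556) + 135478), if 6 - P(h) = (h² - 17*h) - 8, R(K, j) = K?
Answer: 22846290254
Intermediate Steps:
P(h) = 14 - h² + 17*h (P(h) = 6 - ((h² - 17*h) - 8) = 6 - (-8 + h² - 17*h) = 6 + (8 - h² + 17*h) = 14 - h² + 17*h)
C(E) = -2 - E²/36 + 17*E/6 (C(E) = -16 + (14 - (E/6)² + 17*(E/6)) = -16 + (14 - E²/36 + 17*E/6) = -2 - E²/36 + 17*E/6)
(144829 + 37484)*(C(-556) + 135478) = (144829 + 37484)*((-2 - 1/36*(-556)² + (17/6)*(-556)) + 135478) = 182313*((-2 - 1/36*309136 - 4726/3) + 135478) = 182313*((-2 - 77284/9 - 4726/3) + 135478) = 182313*(-91480/9 + 135478) = 182313*(1127822/9) = 22846290254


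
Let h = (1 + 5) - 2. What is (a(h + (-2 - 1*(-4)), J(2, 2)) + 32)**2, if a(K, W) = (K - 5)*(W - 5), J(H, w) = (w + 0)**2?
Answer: 961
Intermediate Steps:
h = 4 (h = 6 - 2 = 4)
J(H, w) = w**2
a(K, W) = (-5 + K)*(-5 + W)
(a(h + (-2 - 1*(-4)), J(2, 2)) + 32)**2 = ((25 - 5*(4 + (-2 - 1*(-4))) - 5*2**2 + (4 + (-2 - 1*(-4)))*2**2) + 32)**2 = ((25 - 5*(4 + (-2 + 4)) - 5*4 + (4 + (-2 + 4))*4) + 32)**2 = ((25 - 5*(4 + 2) - 20 + (4 + 2)*4) + 32)**2 = ((25 - 5*6 - 20 + 6*4) + 32)**2 = ((25 - 30 - 20 + 24) + 32)**2 = (-1 + 32)**2 = 31**2 = 961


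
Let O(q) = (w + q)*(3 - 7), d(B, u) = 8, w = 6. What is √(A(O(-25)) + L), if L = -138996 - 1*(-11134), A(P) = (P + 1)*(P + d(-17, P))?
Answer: I*√121394 ≈ 348.42*I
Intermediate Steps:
O(q) = -24 - 4*q (O(q) = (6 + q)*(3 - 7) = (6 + q)*(-4) = -24 - 4*q)
A(P) = (1 + P)*(8 + P) (A(P) = (P + 1)*(P + 8) = (1 + P)*(8 + P))
L = -127862 (L = -138996 + 11134 = -127862)
√(A(O(-25)) + L) = √((8 + (-24 - 4*(-25))² + 9*(-24 - 4*(-25))) - 127862) = √((8 + (-24 + 100)² + 9*(-24 + 100)) - 127862) = √((8 + 76² + 9*76) - 127862) = √((8 + 5776 + 684) - 127862) = √(6468 - 127862) = √(-121394) = I*√121394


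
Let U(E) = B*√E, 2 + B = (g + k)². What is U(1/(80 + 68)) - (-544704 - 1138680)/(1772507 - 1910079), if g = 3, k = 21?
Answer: -420846/34393 + 287*√37/37 ≈ 34.946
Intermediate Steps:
B = 574 (B = -2 + (3 + 21)² = -2 + 24² = -2 + 576 = 574)
U(E) = 574*√E
U(1/(80 + 68)) - (-544704 - 1138680)/(1772507 - 1910079) = 574*√(1/(80 + 68)) - (-544704 - 1138680)/(1772507 - 1910079) = 574*√(1/148) - (-1683384)/(-137572) = 574*√(1/148) - (-1683384)*(-1)/137572 = 574*(√37/74) - 1*420846/34393 = 287*√37/37 - 420846/34393 = -420846/34393 + 287*√37/37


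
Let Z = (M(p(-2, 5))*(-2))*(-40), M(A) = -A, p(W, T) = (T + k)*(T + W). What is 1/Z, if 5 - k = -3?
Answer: -1/3120 ≈ -0.00032051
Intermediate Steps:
k = 8 (k = 5 - 1*(-3) = 5 + 3 = 8)
p(W, T) = (8 + T)*(T + W) (p(W, T) = (T + 8)*(T + W) = (8 + T)*(T + W))
Z = -3120 (Z = (-(5² + 8*5 + 8*(-2) + 5*(-2))*(-2))*(-40) = (-(25 + 40 - 16 - 10)*(-2))*(-40) = (-1*39*(-2))*(-40) = -39*(-2)*(-40) = 78*(-40) = -3120)
1/Z = 1/(-3120) = -1/3120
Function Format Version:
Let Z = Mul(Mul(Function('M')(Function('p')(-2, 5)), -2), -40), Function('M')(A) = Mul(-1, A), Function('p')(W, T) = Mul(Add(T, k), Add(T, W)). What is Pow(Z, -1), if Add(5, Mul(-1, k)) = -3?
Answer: Rational(-1, 3120) ≈ -0.00032051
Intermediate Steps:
k = 8 (k = Add(5, Mul(-1, -3)) = Add(5, 3) = 8)
Function('p')(W, T) = Mul(Add(8, T), Add(T, W)) (Function('p')(W, T) = Mul(Add(T, 8), Add(T, W)) = Mul(Add(8, T), Add(T, W)))
Z = -3120 (Z = Mul(Mul(Mul(-1, Add(Pow(5, 2), Mul(8, 5), Mul(8, -2), Mul(5, -2))), -2), -40) = Mul(Mul(Mul(-1, Add(25, 40, -16, -10)), -2), -40) = Mul(Mul(Mul(-1, 39), -2), -40) = Mul(Mul(-39, -2), -40) = Mul(78, -40) = -3120)
Pow(Z, -1) = Pow(-3120, -1) = Rational(-1, 3120)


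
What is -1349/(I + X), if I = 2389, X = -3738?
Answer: 1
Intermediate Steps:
-1349/(I + X) = -1349/(2389 - 3738) = -1349/(-1349) = -1349*(-1/1349) = 1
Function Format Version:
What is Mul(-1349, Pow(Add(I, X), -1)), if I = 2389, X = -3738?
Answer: 1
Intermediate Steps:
Mul(-1349, Pow(Add(I, X), -1)) = Mul(-1349, Pow(Add(2389, -3738), -1)) = Mul(-1349, Pow(-1349, -1)) = Mul(-1349, Rational(-1, 1349)) = 1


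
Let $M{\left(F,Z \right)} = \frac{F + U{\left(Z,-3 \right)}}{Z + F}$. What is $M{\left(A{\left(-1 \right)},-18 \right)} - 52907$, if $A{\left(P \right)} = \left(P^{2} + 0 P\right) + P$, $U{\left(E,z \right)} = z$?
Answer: $- \frac{317441}{6} \approx -52907.0$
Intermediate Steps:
$A{\left(P \right)} = P + P^{2}$ ($A{\left(P \right)} = \left(P^{2} + 0\right) + P = P^{2} + P = P + P^{2}$)
$M{\left(F,Z \right)} = \frac{-3 + F}{F + Z}$ ($M{\left(F,Z \right)} = \frac{F - 3}{Z + F} = \frac{-3 + F}{F + Z}$)
$M{\left(A{\left(-1 \right)},-18 \right)} - 52907 = \frac{-3 - \left(1 - 1\right)}{- (1 - 1) - 18} - 52907 = \frac{-3 - 0}{\left(-1\right) 0 - 18} - 52907 = \frac{-3 + 0}{0 - 18} - 52907 = \frac{1}{-18} \left(-3\right) - 52907 = \left(- \frac{1}{18}\right) \left(-3\right) - 52907 = \frac{1}{6} - 52907 = - \frac{317441}{6}$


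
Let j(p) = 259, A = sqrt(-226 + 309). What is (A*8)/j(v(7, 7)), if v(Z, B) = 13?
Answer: 8*sqrt(83)/259 ≈ 0.28140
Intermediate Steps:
A = sqrt(83) ≈ 9.1104
(A*8)/j(v(7, 7)) = (sqrt(83)*8)/259 = (8*sqrt(83))*(1/259) = 8*sqrt(83)/259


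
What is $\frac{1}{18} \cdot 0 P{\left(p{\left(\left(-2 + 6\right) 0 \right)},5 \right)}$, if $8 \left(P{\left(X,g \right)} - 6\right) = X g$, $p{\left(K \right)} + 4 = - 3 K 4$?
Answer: $0$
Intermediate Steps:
$p{\left(K \right)} = -4 - 12 K$ ($p{\left(K \right)} = -4 + - 3 K 4 = -4 - 12 K$)
$P{\left(X,g \right)} = 6 + \frac{X g}{8}$
$\frac{1}{18} \cdot 0 P{\left(p{\left(\left(-2 + 6\right) 0 \right)},5 \right)} = \frac{1}{18} \cdot 0 \left(6 + \frac{1}{8} \left(-4 - 12 \left(-2 + 6\right) 0\right) 5\right) = \frac{1}{18} \cdot 0 \left(6 + \frac{1}{8} \left(-4 - 12 \cdot 4 \cdot 0\right) 5\right) = 0 \left(6 + \frac{1}{8} \left(-4 - 0\right) 5\right) = 0 \left(6 + \frac{1}{8} \left(-4 + 0\right) 5\right) = 0 \left(6 + \frac{1}{8} \left(-4\right) 5\right) = 0 \left(6 - \frac{5}{2}\right) = 0 \cdot \frac{7}{2} = 0$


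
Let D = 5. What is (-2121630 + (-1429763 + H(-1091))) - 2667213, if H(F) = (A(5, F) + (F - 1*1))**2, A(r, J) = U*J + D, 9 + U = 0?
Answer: 70029218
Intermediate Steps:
U = -9 (U = -9 + 0 = -9)
A(r, J) = 5 - 9*J (A(r, J) = -9*J + 5 = 5 - 9*J)
H(F) = (4 - 8*F)**2 (H(F) = ((5 - 9*F) + (F - 1*1))**2 = ((5 - 9*F) + (F - 1))**2 = ((5 - 9*F) + (-1 + F))**2 = (4 - 8*F)**2)
(-2121630 + (-1429763 + H(-1091))) - 2667213 = (-2121630 + (-1429763 + 16*(1 - 2*(-1091))**2)) - 2667213 = (-2121630 + (-1429763 + 16*(1 + 2182)**2)) - 2667213 = (-2121630 + (-1429763 + 16*2183**2)) - 2667213 = (-2121630 + (-1429763 + 16*4765489)) - 2667213 = (-2121630 + (-1429763 + 76247824)) - 2667213 = (-2121630 + 74818061) - 2667213 = 72696431 - 2667213 = 70029218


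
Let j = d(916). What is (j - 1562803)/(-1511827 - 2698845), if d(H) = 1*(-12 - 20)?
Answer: 1562835/4210672 ≈ 0.37116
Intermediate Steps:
d(H) = -32 (d(H) = 1*(-32) = -32)
j = -32
(j - 1562803)/(-1511827 - 2698845) = (-32 - 1562803)/(-1511827 - 2698845) = -1562835/(-4210672) = -1562835*(-1/4210672) = 1562835/4210672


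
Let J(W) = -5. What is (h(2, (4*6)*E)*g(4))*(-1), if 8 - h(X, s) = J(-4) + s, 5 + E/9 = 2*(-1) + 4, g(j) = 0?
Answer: 0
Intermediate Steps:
E = -27 (E = -45 + 9*(2*(-1) + 4) = -45 + 9*(-2 + 4) = -45 + 9*2 = -45 + 18 = -27)
h(X, s) = 13 - s (h(X, s) = 8 - (-5 + s) = 8 + (5 - s) = 13 - s)
(h(2, (4*6)*E)*g(4))*(-1) = ((13 - 4*6*(-27))*0)*(-1) = ((13 - 24*(-27))*0)*(-1) = ((13 - 1*(-648))*0)*(-1) = ((13 + 648)*0)*(-1) = (661*0)*(-1) = 0*(-1) = 0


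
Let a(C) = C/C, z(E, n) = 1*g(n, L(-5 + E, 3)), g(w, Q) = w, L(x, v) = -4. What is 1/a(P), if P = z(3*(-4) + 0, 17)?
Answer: 1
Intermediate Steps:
z(E, n) = n (z(E, n) = 1*n = n)
P = 17
a(C) = 1
1/a(P) = 1/1 = 1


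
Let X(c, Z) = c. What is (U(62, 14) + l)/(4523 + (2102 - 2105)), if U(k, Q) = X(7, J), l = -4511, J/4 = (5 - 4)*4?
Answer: -563/565 ≈ -0.99646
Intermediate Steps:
J = 16 (J = 4*((5 - 4)*4) = 4*(1*4) = 4*4 = 16)
U(k, Q) = 7
(U(62, 14) + l)/(4523 + (2102 - 2105)) = (7 - 4511)/(4523 + (2102 - 2105)) = -4504/(4523 - 3) = -4504/4520 = -4504*1/4520 = -563/565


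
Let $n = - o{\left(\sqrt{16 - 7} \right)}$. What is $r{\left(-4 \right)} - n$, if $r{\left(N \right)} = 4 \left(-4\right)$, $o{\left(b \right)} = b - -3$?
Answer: $-10$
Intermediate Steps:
$o{\left(b \right)} = 3 + b$ ($o{\left(b \right)} = b + 3 = 3 + b$)
$r{\left(N \right)} = -16$
$n = -6$ ($n = - (3 + \sqrt{16 - 7}) = - (3 + \sqrt{9}) = - (3 + 3) = \left(-1\right) 6 = -6$)
$r{\left(-4 \right)} - n = -16 - -6 = -16 + 6 = -10$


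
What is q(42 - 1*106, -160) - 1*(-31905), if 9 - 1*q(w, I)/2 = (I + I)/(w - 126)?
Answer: 606473/19 ≈ 31920.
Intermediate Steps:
q(w, I) = 18 - 4*I/(-126 + w) (q(w, I) = 18 - 2*(I + I)/(w - 126) = 18 - 2*2*I/(-126 + w) = 18 - 4*I/(-126 + w))
q(42 - 1*106, -160) - 1*(-31905) = 2*(-1134 - 2*(-160) + 9*(42 - 1*106))/(-126 + (42 - 1*106)) - 1*(-31905) = 2*(-1134 + 320 + 9*(42 - 106))/(-126 + (42 - 106)) + 31905 = 2*(-1134 + 320 + 9*(-64))/(-126 - 64) + 31905 = 2*(-1134 + 320 - 576)/(-190) + 31905 = 2*(-1/190)*(-1390) + 31905 = 278/19 + 31905 = 606473/19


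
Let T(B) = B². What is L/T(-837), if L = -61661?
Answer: -61661/700569 ≈ -0.088016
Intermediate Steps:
L/T(-837) = -61661/((-837)²) = -61661/700569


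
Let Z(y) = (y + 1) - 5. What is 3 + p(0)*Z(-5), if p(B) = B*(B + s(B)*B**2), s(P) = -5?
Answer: 3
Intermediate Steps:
Z(y) = -4 + y (Z(y) = (1 + y) - 5 = -4 + y)
p(B) = B*(B - 5*B**2)
3 + p(0)*Z(-5) = 3 + (0**2*(1 - 5*0))*(-4 - 5) = 3 + (0*(1 + 0))*(-9) = 3 + (0*1)*(-9) = 3 + 0*(-9) = 3 + 0 = 3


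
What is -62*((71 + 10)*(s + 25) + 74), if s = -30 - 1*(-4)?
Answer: 434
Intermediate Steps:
s = -26 (s = -30 + 4 = -26)
-62*((71 + 10)*(s + 25) + 74) = -62*((71 + 10)*(-26 + 25) + 74) = -62*(81*(-1) + 74) = -62*(-81 + 74) = -62*(-7) = 434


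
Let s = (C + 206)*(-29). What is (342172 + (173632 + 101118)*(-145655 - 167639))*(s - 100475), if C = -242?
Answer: 8558740514917368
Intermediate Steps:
s = 1044 (s = (-242 + 206)*(-29) = -36*(-29) = 1044)
(342172 + (173632 + 101118)*(-145655 - 167639))*(s - 100475) = (342172 + (173632 + 101118)*(-145655 - 167639))*(1044 - 100475) = (342172 + 274750*(-313294))*(-99431) = (342172 - 86077526500)*(-99431) = -86077184328*(-99431) = 8558740514917368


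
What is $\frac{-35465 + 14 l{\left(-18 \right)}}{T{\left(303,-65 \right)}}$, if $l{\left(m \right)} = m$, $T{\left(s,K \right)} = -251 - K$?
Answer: $\frac{35717}{186} \approx 192.03$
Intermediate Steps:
$\frac{-35465 + 14 l{\left(-18 \right)}}{T{\left(303,-65 \right)}} = \frac{-35465 + 14 \left(-18\right)}{-251 - -65} = \frac{-35465 - 252}{-251 + 65} = - \frac{35717}{-186} = \left(-35717\right) \left(- \frac{1}{186}\right) = \frac{35717}{186}$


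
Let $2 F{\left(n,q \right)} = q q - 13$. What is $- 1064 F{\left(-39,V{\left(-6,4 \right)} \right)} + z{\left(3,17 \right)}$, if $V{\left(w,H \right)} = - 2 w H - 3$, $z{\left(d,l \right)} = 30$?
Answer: $-1070354$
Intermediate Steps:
$V{\left(w,H \right)} = -3 - 2 H w$ ($V{\left(w,H \right)} = - 2 H w - 3 = -3 - 2 H w$)
$F{\left(n,q \right)} = - \frac{13}{2} + \frac{q^{2}}{2}$ ($F{\left(n,q \right)} = \frac{q q - 13}{2} = \frac{q^{2} - 13}{2} = \frac{-13 + q^{2}}{2} = - \frac{13}{2} + \frac{q^{2}}{2}$)
$- 1064 F{\left(-39,V{\left(-6,4 \right)} \right)} + z{\left(3,17 \right)} = - 1064 \left(- \frac{13}{2} + \frac{\left(-3 - 8 \left(-6\right)\right)^{2}}{2}\right) + 30 = - 1064 \left(- \frac{13}{2} + \frac{\left(-3 + 48\right)^{2}}{2}\right) + 30 = - 1064 \left(- \frac{13}{2} + \frac{45^{2}}{2}\right) + 30 = - 1064 \left(- \frac{13}{2} + \frac{1}{2} \cdot 2025\right) + 30 = - 1064 \left(- \frac{13}{2} + \frac{2025}{2}\right) + 30 = \left(-1064\right) 1006 + 30 = -1070384 + 30 = -1070354$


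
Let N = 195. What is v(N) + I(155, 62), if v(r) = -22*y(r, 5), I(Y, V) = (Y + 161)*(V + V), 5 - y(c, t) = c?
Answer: 43364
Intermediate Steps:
y(c, t) = 5 - c
I(Y, V) = 2*V*(161 + Y) (I(Y, V) = (161 + Y)*(2*V) = 2*V*(161 + Y))
v(r) = -110 + 22*r (v(r) = -22*(5 - r) = -110 + 22*r)
v(N) + I(155, 62) = (-110 + 22*195) + 2*62*(161 + 155) = (-110 + 4290) + 2*62*316 = 4180 + 39184 = 43364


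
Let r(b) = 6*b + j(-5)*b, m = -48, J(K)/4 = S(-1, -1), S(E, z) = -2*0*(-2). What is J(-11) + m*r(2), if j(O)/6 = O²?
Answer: -14976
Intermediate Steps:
j(O) = 6*O²
S(E, z) = 0 (S(E, z) = 0*(-2) = 0)
J(K) = 0 (J(K) = 4*0 = 0)
r(b) = 156*b (r(b) = 6*b + (6*(-5)²)*b = 6*b + (6*25)*b = 6*b + 150*b = 156*b)
J(-11) + m*r(2) = 0 - 7488*2 = 0 - 48*312 = 0 - 14976 = -14976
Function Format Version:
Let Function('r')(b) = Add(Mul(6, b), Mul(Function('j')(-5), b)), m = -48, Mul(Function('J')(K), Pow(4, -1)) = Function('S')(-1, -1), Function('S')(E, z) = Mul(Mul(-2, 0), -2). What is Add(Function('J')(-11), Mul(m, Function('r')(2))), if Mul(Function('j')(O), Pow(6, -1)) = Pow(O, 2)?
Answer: -14976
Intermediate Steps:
Function('j')(O) = Mul(6, Pow(O, 2))
Function('S')(E, z) = 0 (Function('S')(E, z) = Mul(0, -2) = 0)
Function('J')(K) = 0 (Function('J')(K) = Mul(4, 0) = 0)
Function('r')(b) = Mul(156, b) (Function('r')(b) = Add(Mul(6, b), Mul(Mul(6, Pow(-5, 2)), b)) = Add(Mul(6, b), Mul(Mul(6, 25), b)) = Add(Mul(6, b), Mul(150, b)) = Mul(156, b))
Add(Function('J')(-11), Mul(m, Function('r')(2))) = Add(0, Mul(-48, Mul(156, 2))) = Add(0, Mul(-48, 312)) = Add(0, -14976) = -14976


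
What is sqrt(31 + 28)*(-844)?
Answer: -844*sqrt(59) ≈ -6482.9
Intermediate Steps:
sqrt(31 + 28)*(-844) = sqrt(59)*(-844) = -844*sqrt(59)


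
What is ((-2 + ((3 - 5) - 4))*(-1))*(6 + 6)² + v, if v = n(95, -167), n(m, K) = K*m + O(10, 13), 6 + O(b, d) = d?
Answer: -14706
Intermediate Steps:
O(b, d) = -6 + d
n(m, K) = 7 + K*m (n(m, K) = K*m + (-6 + 13) = K*m + 7 = 7 + K*m)
v = -15858 (v = 7 - 167*95 = 7 - 15865 = -15858)
((-2 + ((3 - 5) - 4))*(-1))*(6 + 6)² + v = ((-2 + ((3 - 5) - 4))*(-1))*(6 + 6)² - 15858 = ((-2 + (-2 - 4))*(-1))*12² - 15858 = ((-2 - 6)*(-1))*144 - 15858 = -8*(-1)*144 - 15858 = 8*144 - 15858 = 1152 - 15858 = -14706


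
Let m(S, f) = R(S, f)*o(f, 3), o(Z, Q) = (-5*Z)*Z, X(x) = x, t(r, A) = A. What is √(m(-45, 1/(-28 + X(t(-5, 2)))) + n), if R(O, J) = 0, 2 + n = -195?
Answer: I*√197 ≈ 14.036*I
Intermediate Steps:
n = -197 (n = -2 - 195 = -197)
o(Z, Q) = -5*Z²
m(S, f) = 0 (m(S, f) = 0*(-5*f²) = 0)
√(m(-45, 1/(-28 + X(t(-5, 2)))) + n) = √(0 - 197) = √(-197) = I*√197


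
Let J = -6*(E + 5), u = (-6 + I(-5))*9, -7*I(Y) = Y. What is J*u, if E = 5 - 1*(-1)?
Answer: 21978/7 ≈ 3139.7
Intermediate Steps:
I(Y) = -Y/7
E = 6 (E = 5 + 1 = 6)
u = -333/7 (u = (-6 - ⅐*(-5))*9 = (-6 + 5/7)*9 = -37/7*9 = -333/7 ≈ -47.571)
J = -66 (J = -6*(6 + 5) = -6*11 = -66)
J*u = -66*(-333/7) = 21978/7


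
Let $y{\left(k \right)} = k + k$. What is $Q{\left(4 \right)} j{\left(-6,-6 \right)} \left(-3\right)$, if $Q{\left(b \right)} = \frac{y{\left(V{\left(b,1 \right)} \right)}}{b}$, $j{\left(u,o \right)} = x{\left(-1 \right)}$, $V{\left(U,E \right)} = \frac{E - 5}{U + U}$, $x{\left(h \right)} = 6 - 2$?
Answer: $3$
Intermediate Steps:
$x{\left(h \right)} = 4$ ($x{\left(h \right)} = 6 - 2 = 4$)
$V{\left(U,E \right)} = \frac{-5 + E}{2 U}$
$j{\left(u,o \right)} = 4$
$y{\left(k \right)} = 2 k$
$Q{\left(b \right)} = - \frac{4}{b^{2}}$ ($Q{\left(b \right)} = \frac{2 \frac{-5 + 1}{2 b}}{b} = \frac{2 \cdot \frac{1}{2} \frac{1}{b} \left(-4\right)}{b} = \frac{2 \left(- \frac{2}{b}\right)}{b} = \frac{\left(-4\right) \frac{1}{b}}{b} = - \frac{4}{b^{2}}$)
$Q{\left(4 \right)} j{\left(-6,-6 \right)} \left(-3\right) = - \frac{4}{16} \cdot 4 \left(-3\right) = \left(-4\right) \frac{1}{16} \cdot 4 \left(-3\right) = \left(- \frac{1}{4}\right) 4 \left(-3\right) = \left(-1\right) \left(-3\right) = 3$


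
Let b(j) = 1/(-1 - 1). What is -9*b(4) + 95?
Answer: 199/2 ≈ 99.500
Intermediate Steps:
b(j) = -1/2 (b(j) = 1/(-2) = -1/2)
-9*b(4) + 95 = -9*(-1/2) + 95 = 9/2 + 95 = 199/2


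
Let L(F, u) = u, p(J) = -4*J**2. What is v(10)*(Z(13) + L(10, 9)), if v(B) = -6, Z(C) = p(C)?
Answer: 4002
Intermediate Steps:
Z(C) = -4*C**2
v(10)*(Z(13) + L(10, 9)) = -6*(-4*13**2 + 9) = -6*(-4*169 + 9) = -6*(-676 + 9) = -6*(-667) = 4002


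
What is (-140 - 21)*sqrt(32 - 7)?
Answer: -805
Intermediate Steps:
(-140 - 21)*sqrt(32 - 7) = -161*sqrt(25) = -161*5 = -805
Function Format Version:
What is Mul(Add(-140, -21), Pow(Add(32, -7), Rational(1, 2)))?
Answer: -805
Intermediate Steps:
Mul(Add(-140, -21), Pow(Add(32, -7), Rational(1, 2))) = Mul(-161, Pow(25, Rational(1, 2))) = Mul(-161, 5) = -805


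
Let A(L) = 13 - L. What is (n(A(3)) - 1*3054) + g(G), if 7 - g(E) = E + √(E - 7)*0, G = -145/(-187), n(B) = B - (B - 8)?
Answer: -568438/187 ≈ -3039.8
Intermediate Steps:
n(B) = 8 (n(B) = B - (-8 + B) = B + (8 - B) = 8)
G = 145/187 (G = -145*(-1/187) = 145/187 ≈ 0.77540)
g(E) = 7 - E (g(E) = 7 - (E + √(E - 7)*0) = 7 - (E + √(-7 + E)*0) = 7 - (E + 0) = 7 - E)
(n(A(3)) - 1*3054) + g(G) = (8 - 1*3054) + (7 - 1*145/187) = (8 - 3054) + (7 - 145/187) = -3046 + 1164/187 = -568438/187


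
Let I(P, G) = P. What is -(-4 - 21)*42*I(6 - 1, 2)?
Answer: 5250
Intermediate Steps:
-(-4 - 21)*42*I(6 - 1, 2) = -(-4 - 21)*42*(6 - 1) = -(-25*42)*5 = -(-1050)*5 = -1*(-5250) = 5250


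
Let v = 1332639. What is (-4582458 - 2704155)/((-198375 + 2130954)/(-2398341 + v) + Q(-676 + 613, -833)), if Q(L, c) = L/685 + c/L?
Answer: -6019543865430/9348937 ≈ -6.4388e+5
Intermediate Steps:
Q(L, c) = L/685 + c/L (Q(L, c) = L*(1/685) + c/L = L/685 + c/L)
(-4582458 - 2704155)/((-198375 + 2130954)/(-2398341 + v) + Q(-676 + 613, -833)) = (-4582458 - 2704155)/((-198375 + 2130954)/(-2398341 + 1332639) + ((-676 + 613)/685 - 833/(-676 + 613))) = -7286613/(1932579/(-1065702) + ((1/685)*(-63) - 833/(-63))) = -7286613/(1932579*(-1/1065702) + (-63/685 - 833*(-1/63))) = -7286613/(-243/134 + (-63/685 + 119/9)) = -7286613/(-243/134 + 80948/6165) = -7286613/9348937/826110 = -7286613*826110/9348937 = -6019543865430/9348937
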